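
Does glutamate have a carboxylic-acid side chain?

Aspartate (D) and glutamate (E) have carboxylic-acid side chains and are the acidic amino acids.
Glutamate is in this group.

Yes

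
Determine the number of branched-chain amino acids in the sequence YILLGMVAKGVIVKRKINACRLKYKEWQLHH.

Valine (V), leucine (L), and isoleucine (I) are the branched-chain amino acids.
Matching residues: I2, L3, L4, V7, V11, I12, V13, I17, L22, L29.

10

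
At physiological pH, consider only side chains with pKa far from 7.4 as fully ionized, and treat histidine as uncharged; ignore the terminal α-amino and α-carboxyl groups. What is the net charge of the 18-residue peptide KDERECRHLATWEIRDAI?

-1

At pH ~7.4 the Lys and Arg side chains are protonated (+1), the Asp and Glu side chains are deprotonated (−1), and with His taken as neutral all other side chains carry no charge.
Positive (K, R): K1, R4, R7, R15 → +4.
Negative (D, E): D2, E3, E5, E13, D16 → −5.
Net charge = (+4) + (−5) = −1.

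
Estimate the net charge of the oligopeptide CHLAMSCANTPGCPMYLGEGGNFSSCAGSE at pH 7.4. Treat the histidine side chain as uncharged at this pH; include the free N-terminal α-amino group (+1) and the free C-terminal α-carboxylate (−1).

The side chains ionized at physiological pH are Lys/Arg (+1) and Asp/Glu (−1); with His treated as neutral, nothing else contributes.
Positive (K, R): none → +0.
Negative (D, E): E19, E30 → −2.
The N-terminus (+1) and C-terminus (−1) cancel.
Net charge = (+0) + (−2) = −2.

-2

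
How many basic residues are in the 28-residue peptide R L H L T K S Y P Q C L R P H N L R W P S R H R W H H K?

12

The basic amino acids are Lys (K), Arg (R), and His (H).
Matching residues: R1, H3, K6, R13, H15, R18, R22, H23, R24, H26, H27, K28.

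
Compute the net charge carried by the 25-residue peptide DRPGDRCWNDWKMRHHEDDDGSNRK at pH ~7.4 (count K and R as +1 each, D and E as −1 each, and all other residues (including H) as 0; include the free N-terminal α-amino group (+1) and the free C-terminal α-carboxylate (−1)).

-1

Positive (K, R): R2, R6, K12, R14, R24, K25 → +6.
Negative (D, E): D1, D5, D10, E17, D18, D19, D20 → −7.
The N-terminus (+1) and C-terminus (−1) cancel.
Net charge = (+6) + (−7) = −1.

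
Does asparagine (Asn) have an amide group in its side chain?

Yes

Asparagine (N) and glutamine (Q) have uncharged amide side chains.
Asparagine is in this group.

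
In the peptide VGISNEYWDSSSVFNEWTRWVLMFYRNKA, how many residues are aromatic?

7

F, W, and Y each carry an aromatic ring on the side chain.
Matching residues: Y7, W8, F14, W17, W20, F24, Y25.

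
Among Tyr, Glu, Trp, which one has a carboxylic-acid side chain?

Glu

Only D (aspartate) and E (glutamate) carry a side-chain carboxylic acid.
Of the listed options, only Glu belongs to this group.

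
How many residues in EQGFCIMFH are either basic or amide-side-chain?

Basic: H, K, R. Amide-side-chain: N, Q.
Basic residues here: H9 (1).
Amide-side-chain residues here: Q2 (1).
The two groups share no amino acid, so total = 1 + 1 = 2.

2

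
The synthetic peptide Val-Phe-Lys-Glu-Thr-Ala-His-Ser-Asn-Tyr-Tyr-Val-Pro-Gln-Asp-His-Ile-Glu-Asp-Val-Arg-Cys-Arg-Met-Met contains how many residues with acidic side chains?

Only D (aspartate) and E (glutamate) carry a side-chain carboxylic acid.
Matching residues: Glu4, Asp15, Glu18, Asp19.

4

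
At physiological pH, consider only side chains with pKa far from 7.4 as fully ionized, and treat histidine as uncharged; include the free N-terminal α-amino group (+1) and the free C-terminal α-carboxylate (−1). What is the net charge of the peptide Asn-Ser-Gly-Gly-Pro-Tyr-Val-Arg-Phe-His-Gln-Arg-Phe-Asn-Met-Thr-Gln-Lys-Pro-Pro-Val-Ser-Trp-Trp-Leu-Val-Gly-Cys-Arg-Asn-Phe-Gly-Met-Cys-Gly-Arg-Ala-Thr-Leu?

The side chains ionized at physiological pH are Lys/Arg (+1) and Asp/Glu (−1); with His treated as neutral, nothing else contributes.
Positive (K, R): Arg8, Arg12, Lys18, Arg29, Arg36 → +5.
Negative (D, E): none → −0.
The N-terminus (+1) and C-terminus (−1) cancel.
Net charge = (+5) + (−0) = +5.

+5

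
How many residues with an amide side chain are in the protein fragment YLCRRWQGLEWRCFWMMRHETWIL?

1

Only N (asparagine) and Q (glutamine) carry a side-chain carboxamide.
Matching residues: Q7.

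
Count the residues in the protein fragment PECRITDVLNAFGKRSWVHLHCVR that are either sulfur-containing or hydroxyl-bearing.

4

Sulfur-containing: C, M. Hydroxyl-bearing: S, T, Y.
Sulfur-containing residues here: C3, C22 (2).
Hydroxyl-bearing residues here: T6, S16 (2).
The two groups share no amino acid, so total = 2 + 2 = 4.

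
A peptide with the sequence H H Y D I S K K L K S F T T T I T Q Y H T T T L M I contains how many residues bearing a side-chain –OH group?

Serine (S), threonine (T), and tyrosine (Y) each carry a hydroxyl group on the side chain.
Matching residues: Y3, S6, S11, T13, T14, T15, T17, Y19, T21, T22, T23.

11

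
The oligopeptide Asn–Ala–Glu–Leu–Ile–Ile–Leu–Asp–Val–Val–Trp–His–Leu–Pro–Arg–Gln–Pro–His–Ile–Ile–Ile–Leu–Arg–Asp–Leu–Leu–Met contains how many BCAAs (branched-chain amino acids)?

The BCAAs are Val, Leu, and Ile — aliphatic side chains with a branch point.
Matching residues: Leu4, Ile5, Ile6, Leu7, Val9, Val10, Leu13, Ile19, Ile20, Ile21, Leu22, Leu25, Leu26.

13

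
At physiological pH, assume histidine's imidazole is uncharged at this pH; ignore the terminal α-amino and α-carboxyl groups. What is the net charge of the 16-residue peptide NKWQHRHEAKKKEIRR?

+5

At pH ~7.4 the Lys and Arg side chains are protonated (+1), the Asp and Glu side chains are deprotonated (−1), and with His taken as neutral all other side chains carry no charge.
Positive (K, R): K2, R6, K10, K11, K12, R15, R16 → +7.
Negative (D, E): E8, E13 → −2.
Net charge = (+7) + (−2) = +5.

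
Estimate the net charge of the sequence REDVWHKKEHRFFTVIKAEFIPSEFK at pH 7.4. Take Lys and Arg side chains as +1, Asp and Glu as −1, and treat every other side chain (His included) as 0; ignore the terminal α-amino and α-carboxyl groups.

Positive (K, R): R1, K7, K8, R11, K17, K26 → +6.
Negative (D, E): E2, D3, E9, E19, E24 → −5.
Net charge = (+6) + (−5) = +1.

+1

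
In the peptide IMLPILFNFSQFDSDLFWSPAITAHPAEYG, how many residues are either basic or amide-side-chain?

Basic: H, K, R. Amide-side-chain: N, Q.
Basic residues here: H25 (1).
Amide-side-chain residues here: N8, Q11 (2).
The two groups share no amino acid, so total = 1 + 2 = 3.

3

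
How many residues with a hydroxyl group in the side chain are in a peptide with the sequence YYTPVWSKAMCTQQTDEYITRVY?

9

S, T, and Y are the three residues with a side-chain hydroxyl.
Matching residues: Y1, Y2, T3, S7, T12, T15, Y18, T20, Y23.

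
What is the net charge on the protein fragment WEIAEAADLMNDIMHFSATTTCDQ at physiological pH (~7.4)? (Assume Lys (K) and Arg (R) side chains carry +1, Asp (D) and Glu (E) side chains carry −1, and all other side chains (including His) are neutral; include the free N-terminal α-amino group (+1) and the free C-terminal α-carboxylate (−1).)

-5

Positive (K, R): none → +0.
Negative (D, E): E2, E5, D8, D12, D23 → −5.
The N-terminus (+1) and C-terminus (−1) cancel.
Net charge = (+0) + (−5) = −5.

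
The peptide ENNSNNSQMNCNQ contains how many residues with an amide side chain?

The amide-side-chain residues are Asn (N) and Gln (Q).
Matching residues: N2, N3, N5, N6, Q8, N10, N12, Q13.

8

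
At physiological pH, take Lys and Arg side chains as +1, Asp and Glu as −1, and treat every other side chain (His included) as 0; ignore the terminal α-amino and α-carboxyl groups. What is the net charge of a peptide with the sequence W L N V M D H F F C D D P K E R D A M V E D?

Positive (K, R): K14, R16 → +2.
Negative (D, E): D6, D11, D12, E15, D17, E21, D22 → −7.
Net charge = (+2) + (−7) = −5.

-5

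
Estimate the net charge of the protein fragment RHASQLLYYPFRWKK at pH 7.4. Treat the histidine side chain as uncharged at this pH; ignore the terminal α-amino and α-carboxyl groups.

+4

At pH ~7.4 the Lys and Arg side chains are protonated (+1), the Asp and Glu side chains are deprotonated (−1), and with His taken as neutral all other side chains carry no charge.
Positive (K, R): R1, R12, K14, K15 → +4.
Negative (D, E): none → −0.
Net charge = (+4) + (−0) = +4.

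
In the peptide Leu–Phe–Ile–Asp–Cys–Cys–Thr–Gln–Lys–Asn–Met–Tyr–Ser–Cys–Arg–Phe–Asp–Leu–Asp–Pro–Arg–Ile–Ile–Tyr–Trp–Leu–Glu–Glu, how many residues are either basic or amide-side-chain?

Basic: H, K, R. Amide-side-chain: N, Q.
Basic residues here: Lys9, Arg15, Arg21 (3).
Amide-side-chain residues here: Gln8, Asn10 (2).
The two groups share no amino acid, so total = 3 + 2 = 5.

5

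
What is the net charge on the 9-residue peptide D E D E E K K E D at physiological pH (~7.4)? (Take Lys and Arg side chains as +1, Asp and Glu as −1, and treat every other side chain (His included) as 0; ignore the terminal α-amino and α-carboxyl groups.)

-5

Positive (K, R): K6, K7 → +2.
Negative (D, E): D1, E2, D3, E4, E5, E8, D9 → −7.
Net charge = (+2) + (−7) = −5.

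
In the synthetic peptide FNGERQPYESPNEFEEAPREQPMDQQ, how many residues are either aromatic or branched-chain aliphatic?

Aromatic: F, W, Y. Branched-chain aliphatic: I, L, V.
Aromatic residues here: F1, Y8, F14 (3).
Branched-chain aliphatic residues here: none (0).
The two groups share no amino acid, so total = 3 + 0 = 3.

3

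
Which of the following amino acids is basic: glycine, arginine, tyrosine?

arginine

Lysine (K), arginine (R), and histidine (H) have basic, nitrogen-containing side chains.
Of the listed options, only arginine belongs to this group.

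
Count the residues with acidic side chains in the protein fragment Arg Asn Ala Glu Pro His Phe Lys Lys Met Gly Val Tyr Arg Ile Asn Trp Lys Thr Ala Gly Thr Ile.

Only D (aspartate) and E (glutamate) carry a side-chain carboxylic acid.
Matching residues: Glu4.

1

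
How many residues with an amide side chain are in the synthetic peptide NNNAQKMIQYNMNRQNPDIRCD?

Only N (asparagine) and Q (glutamine) carry a side-chain carboxamide.
Matching residues: N1, N2, N3, Q5, Q9, N11, N13, Q15, N16.

9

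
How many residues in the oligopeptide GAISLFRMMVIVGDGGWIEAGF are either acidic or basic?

3

Acidic: D, E. Basic: H, K, R.
Acidic residues here: D14, E19 (2).
Basic residues here: R7 (1).
The two groups share no amino acid, so total = 2 + 1 = 3.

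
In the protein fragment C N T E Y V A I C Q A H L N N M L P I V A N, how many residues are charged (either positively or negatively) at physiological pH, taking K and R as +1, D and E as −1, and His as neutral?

1

Charged side chains at pH ~7.4: K, R (positive); D, E (negative).
Matching residues: E4.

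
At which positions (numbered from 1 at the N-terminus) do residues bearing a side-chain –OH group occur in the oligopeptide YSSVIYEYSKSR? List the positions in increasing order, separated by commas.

Serine (S), threonine (T), and tyrosine (Y) each carry a hydroxyl group on the side chain.
Matching residues: Y1, S2, S3, Y6, Y8, S9, S11.

1, 2, 3, 6, 8, 9, 11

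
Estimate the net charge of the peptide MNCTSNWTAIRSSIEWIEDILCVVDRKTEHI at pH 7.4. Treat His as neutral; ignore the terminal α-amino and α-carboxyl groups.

-2

The side chains ionized at physiological pH are Lys/Arg (+1) and Asp/Glu (−1); with His treated as neutral, nothing else contributes.
Positive (K, R): R11, R26, K27 → +3.
Negative (D, E): E15, E18, D19, D25, E29 → −5.
Net charge = (+3) + (−5) = −2.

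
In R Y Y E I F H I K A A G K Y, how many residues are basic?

K, R, and H are the three residues with basic side chains (ε-amine, guanidinium, and imidazole respectively).
Matching residues: R1, H7, K9, K13.

4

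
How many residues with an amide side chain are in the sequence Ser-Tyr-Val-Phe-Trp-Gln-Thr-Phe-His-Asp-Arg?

Only N (asparagine) and Q (glutamine) carry a side-chain carboxamide.
Matching residues: Gln6.

1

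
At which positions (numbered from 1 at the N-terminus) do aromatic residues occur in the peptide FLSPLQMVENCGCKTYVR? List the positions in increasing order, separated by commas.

The aromatic amino acids are Phe (F, benzyl), Trp (W, indole), and Tyr (Y, phenol).
Matching residues: F1, Y16.

1, 16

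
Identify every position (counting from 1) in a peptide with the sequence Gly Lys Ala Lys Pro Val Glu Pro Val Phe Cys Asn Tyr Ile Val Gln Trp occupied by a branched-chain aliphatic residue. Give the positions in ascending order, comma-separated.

6, 9, 14, 15

Matching residues: Val6, Val9, Ile14, Val15.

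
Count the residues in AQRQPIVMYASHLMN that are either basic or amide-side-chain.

5

Basic: H, K, R. Amide-side-chain: N, Q.
Basic residues here: R3, H12 (2).
Amide-side-chain residues here: Q2, Q4, N15 (3).
The two groups share no amino acid, so total = 2 + 3 = 5.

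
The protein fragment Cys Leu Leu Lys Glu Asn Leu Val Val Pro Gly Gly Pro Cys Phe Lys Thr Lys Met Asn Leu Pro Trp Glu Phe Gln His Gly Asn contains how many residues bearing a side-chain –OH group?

1

The –OH-bearing residues are Ser, Thr (aliphatic alcohols), and Tyr (phenol).
Matching residues: Thr17.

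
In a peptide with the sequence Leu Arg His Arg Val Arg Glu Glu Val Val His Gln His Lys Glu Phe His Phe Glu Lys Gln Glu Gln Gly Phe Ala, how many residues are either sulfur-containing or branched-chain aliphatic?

Sulfur-containing: C, M. Branched-chain aliphatic: I, L, V.
Sulfur-containing residues here: none (0).
Branched-chain aliphatic residues here: Leu1, Val5, Val9, Val10 (4).
The two groups share no amino acid, so total = 0 + 4 = 4.

4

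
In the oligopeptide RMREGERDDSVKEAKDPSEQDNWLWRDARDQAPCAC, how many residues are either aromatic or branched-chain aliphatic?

4

Aromatic: F, W, Y. Branched-chain aliphatic: I, L, V.
Aromatic residues here: W23, W25 (2).
Branched-chain aliphatic residues here: V11, L24 (2).
The two groups share no amino acid, so total = 2 + 2 = 4.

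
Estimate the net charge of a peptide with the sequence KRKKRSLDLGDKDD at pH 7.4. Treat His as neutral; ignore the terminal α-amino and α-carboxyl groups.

At pH ~7.4 the Lys and Arg side chains are protonated (+1), the Asp and Glu side chains are deprotonated (−1), and with His taken as neutral all other side chains carry no charge.
Positive (K, R): K1, R2, K3, K4, R5, K12 → +6.
Negative (D, E): D8, D11, D13, D14 → −4.
Net charge = (+6) + (−4) = +2.

+2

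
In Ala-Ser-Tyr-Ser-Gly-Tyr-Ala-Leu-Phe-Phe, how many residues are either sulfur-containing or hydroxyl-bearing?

Sulfur-containing: C, M. Hydroxyl-bearing: S, T, Y.
Sulfur-containing residues here: none (0).
Hydroxyl-bearing residues here: Ser2, Tyr3, Ser4, Tyr6 (4).
The two groups share no amino acid, so total = 0 + 4 = 4.

4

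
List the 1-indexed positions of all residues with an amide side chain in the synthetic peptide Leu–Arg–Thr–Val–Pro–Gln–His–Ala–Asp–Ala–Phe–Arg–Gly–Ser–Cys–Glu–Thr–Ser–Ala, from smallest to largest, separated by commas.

6

Asparagine (N) and glutamine (Q) have uncharged amide side chains.
Matching residues: Gln6.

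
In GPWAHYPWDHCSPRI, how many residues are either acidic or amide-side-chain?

1

Acidic: D, E. Amide-side-chain: N, Q.
Acidic residues here: D9 (1).
Amide-side-chain residues here: none (0).
The two groups share no amino acid, so total = 1 + 0 = 1.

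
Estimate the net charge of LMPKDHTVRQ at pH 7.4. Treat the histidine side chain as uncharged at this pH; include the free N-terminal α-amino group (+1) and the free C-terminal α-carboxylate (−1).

The side chains ionized at physiological pH are Lys/Arg (+1) and Asp/Glu (−1); with His treated as neutral, nothing else contributes.
Positive (K, R): K4, R9 → +2.
Negative (D, E): D5 → −1.
The N-terminus (+1) and C-terminus (−1) cancel.
Net charge = (+2) + (−1) = +1.

+1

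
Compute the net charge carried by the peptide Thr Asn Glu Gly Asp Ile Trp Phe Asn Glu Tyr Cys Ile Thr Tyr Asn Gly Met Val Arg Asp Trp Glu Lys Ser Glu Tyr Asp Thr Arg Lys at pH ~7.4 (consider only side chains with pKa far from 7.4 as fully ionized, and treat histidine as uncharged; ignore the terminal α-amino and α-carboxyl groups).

-3

At pH ~7.4 the Lys and Arg side chains are protonated (+1), the Asp and Glu side chains are deprotonated (−1), and with His taken as neutral all other side chains carry no charge.
Positive (K, R): Arg20, Lys24, Arg30, Lys31 → +4.
Negative (D, E): Glu3, Asp5, Glu10, Asp21, Glu23, Glu26, Asp28 → −7.
Net charge = (+4) + (−7) = −3.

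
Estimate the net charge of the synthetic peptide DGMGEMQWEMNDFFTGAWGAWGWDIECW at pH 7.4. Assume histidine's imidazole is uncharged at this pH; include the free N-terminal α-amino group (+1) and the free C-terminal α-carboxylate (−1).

Near pH 7.4, K and R contribute +1 each, D and E contribute −1 each, and every other side chain (His included, as stated) is uncharged.
Positive (K, R): none → +0.
Negative (D, E): D1, E5, E9, D12, D24, E26 → −6.
The N-terminus (+1) and C-terminus (−1) cancel.
Net charge = (+0) + (−6) = −6.

-6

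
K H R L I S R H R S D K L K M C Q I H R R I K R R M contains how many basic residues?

14

The basic amino acids are Lys (K), Arg (R), and His (H).
Matching residues: K1, H2, R3, R7, H8, R9, K12, K14, H19, R20, R21, K23, R24, R25.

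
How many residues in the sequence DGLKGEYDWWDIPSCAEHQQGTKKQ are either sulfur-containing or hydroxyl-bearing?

4

Sulfur-containing: C, M. Hydroxyl-bearing: S, T, Y.
Sulfur-containing residues here: C15 (1).
Hydroxyl-bearing residues here: Y7, S14, T22 (3).
The two groups share no amino acid, so total = 1 + 3 = 4.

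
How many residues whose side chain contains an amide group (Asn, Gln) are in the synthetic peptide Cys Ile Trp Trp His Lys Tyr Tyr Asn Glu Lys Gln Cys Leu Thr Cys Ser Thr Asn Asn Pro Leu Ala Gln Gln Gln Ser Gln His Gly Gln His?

9

Matching residues: Asn9, Gln12, Asn19, Asn20, Gln24, Gln25, Gln26, Gln28, Gln31.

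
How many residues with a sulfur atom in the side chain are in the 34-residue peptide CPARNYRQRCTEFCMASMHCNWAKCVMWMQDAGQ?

9

The sulfur-bearing residues are cysteine (–SH) and methionine (–S–CH₃).
Matching residues: C1, C10, C14, M15, M18, C20, C25, M27, M29.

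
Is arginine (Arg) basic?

The basic amino acids are Lys (K), Arg (R), and His (H).
Arginine is in this group.

Yes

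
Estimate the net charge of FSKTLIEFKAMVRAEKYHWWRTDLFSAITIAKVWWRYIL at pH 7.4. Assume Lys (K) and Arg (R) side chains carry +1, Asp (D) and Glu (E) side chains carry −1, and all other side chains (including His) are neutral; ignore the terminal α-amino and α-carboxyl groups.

Positive (K, R): K3, K9, R13, K16, R21, K32, R36 → +7.
Negative (D, E): E7, E15, D23 → −3.
Net charge = (+7) + (−3) = +4.

+4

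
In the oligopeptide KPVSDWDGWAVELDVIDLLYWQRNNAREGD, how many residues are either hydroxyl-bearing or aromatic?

5

Hydroxyl-bearing: S, T, Y. Aromatic: F, W, Y.
Hydroxyl-bearing residues here: S4, Y20 (2).
Aromatic residues here: W6, W9, Y20, W21 (4).
Y is in both groups, so the 1 Y residue must not be double-counted.
Total = 2 + 4 − 1 = 5.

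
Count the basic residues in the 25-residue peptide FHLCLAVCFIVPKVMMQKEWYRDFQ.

4

The basic amino acids are Lys (K), Arg (R), and His (H).
Matching residues: H2, K13, K18, R22.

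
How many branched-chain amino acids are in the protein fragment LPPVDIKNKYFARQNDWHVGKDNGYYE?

4

The BCAAs are Val, Leu, and Ile — aliphatic side chains with a branch point.
Matching residues: L1, V4, I6, V19.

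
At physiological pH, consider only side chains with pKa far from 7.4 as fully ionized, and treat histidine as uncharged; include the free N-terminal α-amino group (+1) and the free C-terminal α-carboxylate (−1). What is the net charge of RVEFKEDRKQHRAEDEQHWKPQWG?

0

Near pH 7.4, K and R contribute +1 each, D and E contribute −1 each, and every other side chain (His included, as stated) is uncharged.
Positive (K, R): R1, K5, R8, K9, R12, K20 → +6.
Negative (D, E): E3, E6, D7, E14, D15, E16 → −6.
The N-terminus (+1) and C-terminus (−1) cancel.
Net charge = (+6) + (−6) = 0.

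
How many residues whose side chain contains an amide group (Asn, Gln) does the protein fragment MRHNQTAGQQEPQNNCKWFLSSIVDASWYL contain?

Matching residues: N4, Q5, Q9, Q10, Q13, N14, N15.

7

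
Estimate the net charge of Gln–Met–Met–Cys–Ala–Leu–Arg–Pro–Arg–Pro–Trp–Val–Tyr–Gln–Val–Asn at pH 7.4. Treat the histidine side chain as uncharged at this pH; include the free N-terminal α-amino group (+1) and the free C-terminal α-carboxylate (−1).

+2

At pH ~7.4 the Lys and Arg side chains are protonated (+1), the Asp and Glu side chains are deprotonated (−1), and with His taken as neutral all other side chains carry no charge.
Positive (K, R): Arg7, Arg9 → +2.
Negative (D, E): none → −0.
The N-terminus (+1) and C-terminus (−1) cancel.
Net charge = (+2) + (−0) = +2.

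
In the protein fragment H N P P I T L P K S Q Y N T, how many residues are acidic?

0

Aspartate (D) and glutamate (E) have carboxylic-acid side chains and are the acidic amino acids.
None of the 14 residues belong to this group.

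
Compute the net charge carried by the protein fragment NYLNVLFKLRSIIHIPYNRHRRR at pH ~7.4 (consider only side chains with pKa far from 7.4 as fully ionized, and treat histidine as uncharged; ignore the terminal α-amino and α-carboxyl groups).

+6

Near pH 7.4, K and R contribute +1 each, D and E contribute −1 each, and every other side chain (His included, as stated) is uncharged.
Positive (K, R): K8, R10, R19, R21, R22, R23 → +6.
Negative (D, E): none → −0.
Net charge = (+6) + (−0) = +6.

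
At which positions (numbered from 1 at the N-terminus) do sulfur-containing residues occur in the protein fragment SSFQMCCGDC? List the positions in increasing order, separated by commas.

5, 6, 7, 10

Cysteine (C, thiol) and methionine (M, thioether) are the two sulfur-containing amino acids.
Matching residues: M5, C6, C7, C10.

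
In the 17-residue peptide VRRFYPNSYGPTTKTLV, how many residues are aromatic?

Phenylalanine (F), tryptophan (W), and tyrosine (Y) have aromatic ring side chains.
Matching residues: F4, Y5, Y9.

3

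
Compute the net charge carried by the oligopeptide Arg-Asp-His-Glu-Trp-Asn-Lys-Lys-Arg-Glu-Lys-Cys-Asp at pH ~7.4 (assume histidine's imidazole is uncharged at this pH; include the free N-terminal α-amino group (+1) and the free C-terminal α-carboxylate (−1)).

At pH ~7.4 the Lys and Arg side chains are protonated (+1), the Asp and Glu side chains are deprotonated (−1), and with His taken as neutral all other side chains carry no charge.
Positive (K, R): Arg1, Lys7, Lys8, Arg9, Lys11 → +5.
Negative (D, E): Asp2, Glu4, Glu10, Asp13 → −4.
The N-terminus (+1) and C-terminus (−1) cancel.
Net charge = (+5) + (−4) = +1.

+1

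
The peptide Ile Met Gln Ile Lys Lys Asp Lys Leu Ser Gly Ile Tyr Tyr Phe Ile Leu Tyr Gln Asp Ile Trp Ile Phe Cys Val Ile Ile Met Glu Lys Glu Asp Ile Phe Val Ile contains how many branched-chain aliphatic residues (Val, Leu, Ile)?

14

Matching residues: Ile1, Ile4, Leu9, Ile12, Ile16, Leu17, Ile21, Ile23, Val26, Ile27, Ile28, Ile34, Val36, Ile37.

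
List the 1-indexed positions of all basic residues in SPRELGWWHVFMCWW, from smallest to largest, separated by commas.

3, 9

K, R, and H are the three residues with basic side chains (ε-amine, guanidinium, and imidazole respectively).
Matching residues: R3, H9.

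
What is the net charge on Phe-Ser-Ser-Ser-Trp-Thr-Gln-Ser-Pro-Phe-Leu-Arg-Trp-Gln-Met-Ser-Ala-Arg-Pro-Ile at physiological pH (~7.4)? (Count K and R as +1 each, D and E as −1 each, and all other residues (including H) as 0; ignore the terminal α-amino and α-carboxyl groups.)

Positive (K, R): Arg12, Arg18 → +2.
Negative (D, E): none → −0.
Net charge = (+2) + (−0) = +2.

+2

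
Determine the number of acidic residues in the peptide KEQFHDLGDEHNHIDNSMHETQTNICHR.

6

The acidic residues are Asp (D) and Glu (E), whose side chains end in a carboxylate group.
Matching residues: E2, D6, D9, E10, D15, E20.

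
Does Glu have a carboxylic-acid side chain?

Only D (aspartate) and E (glutamate) carry a side-chain carboxylic acid.
Glutamate is in this group.

Yes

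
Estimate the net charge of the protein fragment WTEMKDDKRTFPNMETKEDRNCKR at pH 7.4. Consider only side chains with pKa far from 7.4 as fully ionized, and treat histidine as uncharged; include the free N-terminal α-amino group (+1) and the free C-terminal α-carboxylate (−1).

+1

The side chains ionized at physiological pH are Lys/Arg (+1) and Asp/Glu (−1); with His treated as neutral, nothing else contributes.
Positive (K, R): K5, K8, R9, K17, R20, K23, R24 → +7.
Negative (D, E): E3, D6, D7, E15, E18, D19 → −6.
The N-terminus (+1) and C-terminus (−1) cancel.
Net charge = (+7) + (−6) = +1.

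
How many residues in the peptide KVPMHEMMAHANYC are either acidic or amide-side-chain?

2

Acidic: D, E. Amide-side-chain: N, Q.
Acidic residues here: E6 (1).
Amide-side-chain residues here: N12 (1).
The two groups share no amino acid, so total = 1 + 1 = 2.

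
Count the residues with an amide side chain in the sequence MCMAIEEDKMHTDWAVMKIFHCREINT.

1

The amide-side-chain residues are Asn (N) and Gln (Q).
Matching residues: N26.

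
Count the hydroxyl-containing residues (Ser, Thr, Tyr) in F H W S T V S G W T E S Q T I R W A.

Matching residues: S4, T5, S7, T10, S12, T14.

6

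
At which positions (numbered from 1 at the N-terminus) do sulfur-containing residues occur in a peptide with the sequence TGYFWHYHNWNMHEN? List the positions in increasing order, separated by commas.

Cysteine (C, thiol) and methionine (M, thioether) are the two sulfur-containing amino acids.
Matching residues: M12.

12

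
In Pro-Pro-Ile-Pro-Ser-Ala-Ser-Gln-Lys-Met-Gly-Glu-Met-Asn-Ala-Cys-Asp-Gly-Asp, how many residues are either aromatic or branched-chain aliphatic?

Aromatic: F, W, Y. Branched-chain aliphatic: I, L, V.
Aromatic residues here: none (0).
Branched-chain aliphatic residues here: Ile3 (1).
The two groups share no amino acid, so total = 0 + 1 = 1.

1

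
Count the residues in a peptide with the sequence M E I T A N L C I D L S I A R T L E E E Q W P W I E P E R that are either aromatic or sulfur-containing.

4

Aromatic: F, W, Y. Sulfur-containing: C, M.
Aromatic residues here: W22, W24 (2).
Sulfur-containing residues here: M1, C8 (2).
The two groups share no amino acid, so total = 2 + 2 = 4.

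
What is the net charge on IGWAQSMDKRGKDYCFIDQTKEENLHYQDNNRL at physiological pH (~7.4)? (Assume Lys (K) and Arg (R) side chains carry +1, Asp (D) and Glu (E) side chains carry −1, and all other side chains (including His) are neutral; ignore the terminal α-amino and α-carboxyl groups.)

Positive (K, R): K9, R10, K12, K21, R32 → +5.
Negative (D, E): D8, D13, D18, E22, E23, D29 → −6.
Net charge = (+5) + (−6) = −1.

-1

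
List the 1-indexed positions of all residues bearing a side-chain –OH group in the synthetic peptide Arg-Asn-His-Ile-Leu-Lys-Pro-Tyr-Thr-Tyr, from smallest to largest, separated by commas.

8, 9, 10

Serine (S), threonine (T), and tyrosine (Y) each carry a hydroxyl group on the side chain.
Matching residues: Tyr8, Thr9, Tyr10.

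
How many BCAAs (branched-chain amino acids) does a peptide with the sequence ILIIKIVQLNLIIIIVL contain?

V, L, and I make up the branched-chain aliphatic group.
Matching residues: I1, L2, I3, I4, I6, V7, L9, L11, I12, I13, I14, I15, V16, L17.

14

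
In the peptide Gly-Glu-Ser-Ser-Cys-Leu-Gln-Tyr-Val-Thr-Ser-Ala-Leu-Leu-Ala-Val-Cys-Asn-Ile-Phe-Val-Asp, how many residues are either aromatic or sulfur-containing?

Aromatic: F, W, Y. Sulfur-containing: C, M.
Aromatic residues here: Tyr8, Phe20 (2).
Sulfur-containing residues here: Cys5, Cys17 (2).
The two groups share no amino acid, so total = 2 + 2 = 4.

4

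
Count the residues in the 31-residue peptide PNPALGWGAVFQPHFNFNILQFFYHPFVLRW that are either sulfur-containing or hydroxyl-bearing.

Sulfur-containing: C, M. Hydroxyl-bearing: S, T, Y.
Sulfur-containing residues here: none (0).
Hydroxyl-bearing residues here: Y24 (1).
The two groups share no amino acid, so total = 0 + 1 = 1.

1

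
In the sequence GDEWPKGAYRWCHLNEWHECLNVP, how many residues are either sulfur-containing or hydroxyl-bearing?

Sulfur-containing: C, M. Hydroxyl-bearing: S, T, Y.
Sulfur-containing residues here: C12, C20 (2).
Hydroxyl-bearing residues here: Y9 (1).
The two groups share no amino acid, so total = 2 + 1 = 3.

3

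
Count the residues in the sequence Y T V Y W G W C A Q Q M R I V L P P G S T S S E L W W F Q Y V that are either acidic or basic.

Acidic: D, E. Basic: H, K, R.
Acidic residues here: E24 (1).
Basic residues here: R13 (1).
The two groups share no amino acid, so total = 1 + 1 = 2.

2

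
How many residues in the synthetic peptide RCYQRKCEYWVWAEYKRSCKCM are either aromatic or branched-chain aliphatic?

6

Aromatic: F, W, Y. Branched-chain aliphatic: I, L, V.
Aromatic residues here: Y3, Y9, W10, W12, Y15 (5).
Branched-chain aliphatic residues here: V11 (1).
The two groups share no amino acid, so total = 5 + 1 = 6.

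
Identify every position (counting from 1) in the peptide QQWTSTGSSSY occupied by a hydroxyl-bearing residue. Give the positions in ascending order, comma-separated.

4, 5, 6, 8, 9, 10, 11

S, T, and Y are the three residues with a side-chain hydroxyl.
Matching residues: T4, S5, T6, S8, S9, S10, Y11.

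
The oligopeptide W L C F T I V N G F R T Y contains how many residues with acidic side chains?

Only D (aspartate) and E (glutamate) carry a side-chain carboxylic acid.
None of the 13 residues belong to this group.

0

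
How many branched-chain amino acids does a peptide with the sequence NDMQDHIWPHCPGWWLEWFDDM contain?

2

Valine (V), leucine (L), and isoleucine (I) are the branched-chain amino acids.
Matching residues: I7, L16.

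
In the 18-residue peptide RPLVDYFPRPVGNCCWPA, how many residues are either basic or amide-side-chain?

Basic: H, K, R. Amide-side-chain: N, Q.
Basic residues here: R1, R9 (2).
Amide-side-chain residues here: N13 (1).
The two groups share no amino acid, so total = 2 + 1 = 3.

3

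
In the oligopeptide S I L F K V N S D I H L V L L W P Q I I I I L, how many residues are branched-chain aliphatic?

13

Valine (V), leucine (L), and isoleucine (I) are the branched-chain amino acids.
Matching residues: I2, L3, V6, I10, L12, V13, L14, L15, I19, I20, I21, I22, L23.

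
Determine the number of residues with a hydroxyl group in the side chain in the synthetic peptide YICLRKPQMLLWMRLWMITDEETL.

3

The –OH-bearing residues are Ser, Thr (aliphatic alcohols), and Tyr (phenol).
Matching residues: Y1, T19, T23.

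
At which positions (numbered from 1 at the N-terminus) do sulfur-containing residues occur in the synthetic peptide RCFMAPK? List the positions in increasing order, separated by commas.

2, 4

The sulfur-bearing residues are cysteine (–SH) and methionine (–S–CH₃).
Matching residues: C2, M4.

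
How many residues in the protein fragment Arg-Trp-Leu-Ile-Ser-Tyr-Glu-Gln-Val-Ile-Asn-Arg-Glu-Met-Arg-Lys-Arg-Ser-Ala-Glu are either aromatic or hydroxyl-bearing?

4

Aromatic: F, W, Y. Hydroxyl-bearing: S, T, Y.
Aromatic residues here: Trp2, Tyr6 (2).
Hydroxyl-bearing residues here: Ser5, Tyr6, Ser18 (3).
Y is in both groups, so the 1 Y residue must not be double-counted.
Total = 2 + 3 − 1 = 4.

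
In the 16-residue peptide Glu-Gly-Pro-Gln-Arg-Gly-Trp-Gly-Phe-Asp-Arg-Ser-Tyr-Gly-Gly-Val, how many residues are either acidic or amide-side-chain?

Acidic: D, E. Amide-side-chain: N, Q.
Acidic residues here: Glu1, Asp10 (2).
Amide-side-chain residues here: Gln4 (1).
The two groups share no amino acid, so total = 2 + 1 = 3.

3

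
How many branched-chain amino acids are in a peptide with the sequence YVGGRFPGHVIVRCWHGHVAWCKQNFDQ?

Valine (V), leucine (L), and isoleucine (I) are the branched-chain amino acids.
Matching residues: V2, V10, I11, V12, V19.

5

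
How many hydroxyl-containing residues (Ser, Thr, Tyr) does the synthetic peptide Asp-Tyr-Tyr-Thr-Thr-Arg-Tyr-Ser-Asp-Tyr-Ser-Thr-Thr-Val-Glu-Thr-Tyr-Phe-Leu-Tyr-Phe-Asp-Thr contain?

14

Matching residues: Tyr2, Tyr3, Thr4, Thr5, Tyr7, Ser8, Tyr10, Ser11, Thr12, Thr13, Thr16, Tyr17, Tyr20, Thr23.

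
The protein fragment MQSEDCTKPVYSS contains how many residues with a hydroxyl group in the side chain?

5

Serine (S), threonine (T), and tyrosine (Y) each carry a hydroxyl group on the side chain.
Matching residues: S3, T7, Y11, S12, S13.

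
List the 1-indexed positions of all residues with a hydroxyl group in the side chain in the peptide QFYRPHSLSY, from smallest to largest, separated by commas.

Serine (S), threonine (T), and tyrosine (Y) each carry a hydroxyl group on the side chain.
Matching residues: Y3, S7, S9, Y10.

3, 7, 9, 10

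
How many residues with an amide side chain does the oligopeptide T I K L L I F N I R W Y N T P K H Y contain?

The amide-side-chain residues are Asn (N) and Gln (Q).
Matching residues: N8, N13.

2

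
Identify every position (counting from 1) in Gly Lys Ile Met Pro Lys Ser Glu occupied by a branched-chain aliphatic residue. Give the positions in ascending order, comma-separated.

3

The BCAAs are Val, Leu, and Ile — aliphatic side chains with a branch point.
Matching residues: Ile3.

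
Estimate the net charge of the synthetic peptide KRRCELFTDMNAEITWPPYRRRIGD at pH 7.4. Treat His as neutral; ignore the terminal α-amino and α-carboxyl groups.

+2

At pH ~7.4 the Lys and Arg side chains are protonated (+1), the Asp and Glu side chains are deprotonated (−1), and with His taken as neutral all other side chains carry no charge.
Positive (K, R): K1, R2, R3, R20, R21, R22 → +6.
Negative (D, E): E5, D9, E13, D25 → −4.
Net charge = (+6) + (−4) = +2.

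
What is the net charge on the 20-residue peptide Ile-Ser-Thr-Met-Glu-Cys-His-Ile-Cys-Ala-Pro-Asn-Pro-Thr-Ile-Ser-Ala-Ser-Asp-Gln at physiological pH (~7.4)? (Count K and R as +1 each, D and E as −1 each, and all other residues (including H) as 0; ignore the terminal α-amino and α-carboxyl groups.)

Positive (K, R): none → +0.
Negative (D, E): Glu5, Asp19 → −2.
Net charge = (+0) + (−2) = −2.

-2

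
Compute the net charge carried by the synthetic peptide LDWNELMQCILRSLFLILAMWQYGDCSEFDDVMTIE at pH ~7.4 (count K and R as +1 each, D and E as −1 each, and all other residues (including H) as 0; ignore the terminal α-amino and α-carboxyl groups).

-6

Positive (K, R): R12 → +1.
Negative (D, E): D2, E5, D25, E28, D30, D31, E36 → −7.
Net charge = (+1) + (−7) = −6.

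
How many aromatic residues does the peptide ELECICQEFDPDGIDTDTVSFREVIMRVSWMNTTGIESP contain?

3

Phenylalanine (F), tryptophan (W), and tyrosine (Y) have aromatic ring side chains.
Matching residues: F9, F21, W30.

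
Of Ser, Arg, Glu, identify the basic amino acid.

The basic amino acids are Lys (K), Arg (R), and His (H).
Of the listed options, only Arg belongs to this group.

Arg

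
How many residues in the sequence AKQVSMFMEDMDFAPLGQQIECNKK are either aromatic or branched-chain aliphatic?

5

Aromatic: F, W, Y. Branched-chain aliphatic: I, L, V.
Aromatic residues here: F7, F13 (2).
Branched-chain aliphatic residues here: V4, L16, I20 (3).
The two groups share no amino acid, so total = 2 + 3 = 5.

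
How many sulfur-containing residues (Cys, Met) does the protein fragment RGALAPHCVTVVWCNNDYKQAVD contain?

Matching residues: C8, C14.

2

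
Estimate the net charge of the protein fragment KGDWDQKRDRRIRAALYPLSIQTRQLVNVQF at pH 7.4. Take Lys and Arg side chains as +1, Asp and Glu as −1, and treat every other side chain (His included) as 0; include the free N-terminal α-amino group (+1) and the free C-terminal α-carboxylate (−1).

Positive (K, R): K1, K7, R8, R10, R11, R13, R24 → +7.
Negative (D, E): D3, D5, D9 → −3.
The N-terminus (+1) and C-terminus (−1) cancel.
Net charge = (+7) + (−3) = +4.

+4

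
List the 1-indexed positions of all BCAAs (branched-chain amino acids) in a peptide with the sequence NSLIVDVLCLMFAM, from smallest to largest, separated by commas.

Valine (V), leucine (L), and isoleucine (I) are the branched-chain amino acids.
Matching residues: L3, I4, V5, V7, L8, L10.

3, 4, 5, 7, 8, 10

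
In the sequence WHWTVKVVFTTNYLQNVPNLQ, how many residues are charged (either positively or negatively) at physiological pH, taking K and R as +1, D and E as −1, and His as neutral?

Charged side chains at pH ~7.4: K, R (positive); D, E (negative).
Matching residues: K6.

1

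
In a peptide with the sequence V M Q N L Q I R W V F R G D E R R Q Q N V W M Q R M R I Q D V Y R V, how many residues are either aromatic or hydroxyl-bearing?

Aromatic: F, W, Y. Hydroxyl-bearing: S, T, Y.
Aromatic residues here: W9, F11, W22, Y32 (4).
Hydroxyl-bearing residues here: Y32 (1).
Y is in both groups, so the 1 Y residue must not be double-counted.
Total = 4 + 1 − 1 = 4.

4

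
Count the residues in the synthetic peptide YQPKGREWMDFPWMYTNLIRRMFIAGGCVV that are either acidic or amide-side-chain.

4

Acidic: D, E. Amide-side-chain: N, Q.
Acidic residues here: E7, D10 (2).
Amide-side-chain residues here: Q2, N17 (2).
The two groups share no amino acid, so total = 2 + 2 = 4.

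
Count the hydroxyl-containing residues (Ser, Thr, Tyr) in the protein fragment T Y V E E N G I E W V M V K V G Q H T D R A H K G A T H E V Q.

Matching residues: T1, Y2, T19, T27.

4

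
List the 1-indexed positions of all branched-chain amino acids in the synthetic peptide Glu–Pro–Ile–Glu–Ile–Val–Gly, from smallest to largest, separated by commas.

3, 5, 6

V, L, and I make up the branched-chain aliphatic group.
Matching residues: Ile3, Ile5, Val6.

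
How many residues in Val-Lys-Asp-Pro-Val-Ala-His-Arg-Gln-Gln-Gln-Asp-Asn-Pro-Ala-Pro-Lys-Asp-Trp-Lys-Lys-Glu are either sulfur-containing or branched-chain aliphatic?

Sulfur-containing: C, M. Branched-chain aliphatic: I, L, V.
Sulfur-containing residues here: none (0).
Branched-chain aliphatic residues here: Val1, Val5 (2).
The two groups share no amino acid, so total = 0 + 2 = 2.

2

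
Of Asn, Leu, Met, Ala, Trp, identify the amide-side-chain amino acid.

The amide-side-chain residues are Asn (N) and Gln (Q).
Of the listed options, only Asn belongs to this group.

Asn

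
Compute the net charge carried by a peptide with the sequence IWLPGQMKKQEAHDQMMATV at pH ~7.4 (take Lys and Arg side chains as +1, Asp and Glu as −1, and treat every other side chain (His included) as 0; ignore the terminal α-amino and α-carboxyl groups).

Positive (K, R): K8, K9 → +2.
Negative (D, E): E11, D14 → −2.
Net charge = (+2) + (−2) = 0.

0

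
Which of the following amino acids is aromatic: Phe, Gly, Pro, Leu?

Phe

The aromatic amino acids are Phe (F, benzyl), Trp (W, indole), and Tyr (Y, phenol).
Of the listed options, only Phe belongs to this group.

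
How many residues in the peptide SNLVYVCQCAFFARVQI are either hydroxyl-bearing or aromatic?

Hydroxyl-bearing: S, T, Y. Aromatic: F, W, Y.
Hydroxyl-bearing residues here: S1, Y5 (2).
Aromatic residues here: Y5, F11, F12 (3).
Y is in both groups, so the 1 Y residue must not be double-counted.
Total = 2 + 3 − 1 = 4.

4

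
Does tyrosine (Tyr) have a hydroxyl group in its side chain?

The –OH-bearing residues are Ser, Thr (aliphatic alcohols), and Tyr (phenol).
Tyrosine is in this group.

Yes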